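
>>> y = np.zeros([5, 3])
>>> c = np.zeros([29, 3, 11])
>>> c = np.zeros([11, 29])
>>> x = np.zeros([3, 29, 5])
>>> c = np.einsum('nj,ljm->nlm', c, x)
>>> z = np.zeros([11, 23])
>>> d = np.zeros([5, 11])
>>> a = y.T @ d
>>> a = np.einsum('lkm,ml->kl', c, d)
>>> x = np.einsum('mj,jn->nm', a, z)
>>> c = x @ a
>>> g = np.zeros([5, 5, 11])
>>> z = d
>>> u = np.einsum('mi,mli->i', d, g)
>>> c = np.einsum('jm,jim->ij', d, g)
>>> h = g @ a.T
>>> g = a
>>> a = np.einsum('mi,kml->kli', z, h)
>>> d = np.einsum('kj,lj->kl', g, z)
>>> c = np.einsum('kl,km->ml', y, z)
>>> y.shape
(5, 3)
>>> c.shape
(11, 3)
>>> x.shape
(23, 3)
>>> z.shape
(5, 11)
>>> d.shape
(3, 5)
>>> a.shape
(5, 3, 11)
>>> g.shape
(3, 11)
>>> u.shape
(11,)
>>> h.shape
(5, 5, 3)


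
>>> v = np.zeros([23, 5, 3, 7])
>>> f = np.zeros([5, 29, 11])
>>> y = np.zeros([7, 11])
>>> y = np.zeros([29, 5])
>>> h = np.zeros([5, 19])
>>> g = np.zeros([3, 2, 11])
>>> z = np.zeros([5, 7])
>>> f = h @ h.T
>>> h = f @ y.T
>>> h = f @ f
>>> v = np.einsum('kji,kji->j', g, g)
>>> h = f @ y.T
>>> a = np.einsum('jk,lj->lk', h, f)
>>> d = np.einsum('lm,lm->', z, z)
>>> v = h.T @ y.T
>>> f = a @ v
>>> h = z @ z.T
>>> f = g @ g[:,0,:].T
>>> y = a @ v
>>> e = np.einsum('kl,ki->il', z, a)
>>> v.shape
(29, 29)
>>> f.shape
(3, 2, 3)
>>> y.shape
(5, 29)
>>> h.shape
(5, 5)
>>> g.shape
(3, 2, 11)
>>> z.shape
(5, 7)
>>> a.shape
(5, 29)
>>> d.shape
()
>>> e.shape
(29, 7)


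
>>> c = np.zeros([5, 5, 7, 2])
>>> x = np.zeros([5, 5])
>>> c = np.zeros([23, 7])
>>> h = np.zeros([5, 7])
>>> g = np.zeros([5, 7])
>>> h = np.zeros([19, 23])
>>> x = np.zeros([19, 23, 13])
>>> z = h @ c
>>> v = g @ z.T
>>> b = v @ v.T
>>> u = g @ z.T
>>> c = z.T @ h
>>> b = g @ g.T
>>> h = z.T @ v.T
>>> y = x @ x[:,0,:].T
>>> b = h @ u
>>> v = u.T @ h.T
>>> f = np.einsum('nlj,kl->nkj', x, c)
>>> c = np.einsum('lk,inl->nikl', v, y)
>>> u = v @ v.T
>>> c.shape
(23, 19, 7, 19)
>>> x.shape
(19, 23, 13)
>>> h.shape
(7, 5)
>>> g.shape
(5, 7)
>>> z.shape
(19, 7)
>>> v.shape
(19, 7)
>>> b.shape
(7, 19)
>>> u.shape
(19, 19)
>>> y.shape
(19, 23, 19)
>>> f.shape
(19, 7, 13)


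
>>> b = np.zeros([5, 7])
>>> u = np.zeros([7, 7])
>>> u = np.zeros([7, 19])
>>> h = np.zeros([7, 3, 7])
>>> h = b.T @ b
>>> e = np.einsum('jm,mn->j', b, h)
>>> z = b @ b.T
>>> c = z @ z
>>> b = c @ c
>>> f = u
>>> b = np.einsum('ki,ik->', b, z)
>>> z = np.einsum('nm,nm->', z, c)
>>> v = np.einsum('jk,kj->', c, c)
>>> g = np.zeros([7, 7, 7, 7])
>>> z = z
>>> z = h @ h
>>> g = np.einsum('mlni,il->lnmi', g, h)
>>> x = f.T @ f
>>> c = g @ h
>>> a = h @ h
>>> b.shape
()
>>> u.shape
(7, 19)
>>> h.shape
(7, 7)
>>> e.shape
(5,)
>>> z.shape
(7, 7)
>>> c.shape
(7, 7, 7, 7)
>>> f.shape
(7, 19)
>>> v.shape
()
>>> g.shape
(7, 7, 7, 7)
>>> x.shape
(19, 19)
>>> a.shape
(7, 7)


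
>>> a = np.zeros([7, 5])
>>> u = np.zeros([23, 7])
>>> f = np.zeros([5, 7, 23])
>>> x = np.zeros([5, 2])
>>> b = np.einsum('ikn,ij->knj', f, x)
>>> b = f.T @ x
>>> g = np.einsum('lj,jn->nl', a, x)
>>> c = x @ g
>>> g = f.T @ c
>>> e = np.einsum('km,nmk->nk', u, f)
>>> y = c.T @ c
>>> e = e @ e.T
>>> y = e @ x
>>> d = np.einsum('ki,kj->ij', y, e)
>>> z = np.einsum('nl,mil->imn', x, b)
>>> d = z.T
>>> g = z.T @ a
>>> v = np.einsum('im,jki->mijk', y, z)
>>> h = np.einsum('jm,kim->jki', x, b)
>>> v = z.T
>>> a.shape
(7, 5)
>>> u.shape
(23, 7)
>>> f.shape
(5, 7, 23)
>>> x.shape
(5, 2)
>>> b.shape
(23, 7, 2)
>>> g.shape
(5, 23, 5)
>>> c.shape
(5, 7)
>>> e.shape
(5, 5)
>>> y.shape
(5, 2)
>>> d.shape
(5, 23, 7)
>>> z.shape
(7, 23, 5)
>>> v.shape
(5, 23, 7)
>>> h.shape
(5, 23, 7)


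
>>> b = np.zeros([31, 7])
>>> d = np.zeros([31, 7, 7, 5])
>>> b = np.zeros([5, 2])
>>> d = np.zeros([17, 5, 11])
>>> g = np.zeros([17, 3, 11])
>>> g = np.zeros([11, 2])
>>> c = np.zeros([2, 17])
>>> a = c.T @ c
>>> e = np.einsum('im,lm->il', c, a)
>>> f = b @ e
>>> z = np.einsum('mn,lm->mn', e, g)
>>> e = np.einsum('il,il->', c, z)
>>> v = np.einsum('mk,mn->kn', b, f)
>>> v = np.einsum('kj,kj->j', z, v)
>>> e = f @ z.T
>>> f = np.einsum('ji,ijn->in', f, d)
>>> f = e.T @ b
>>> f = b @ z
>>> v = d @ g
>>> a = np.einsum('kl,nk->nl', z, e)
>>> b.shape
(5, 2)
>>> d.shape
(17, 5, 11)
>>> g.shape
(11, 2)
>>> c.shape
(2, 17)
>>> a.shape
(5, 17)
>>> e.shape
(5, 2)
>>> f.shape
(5, 17)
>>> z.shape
(2, 17)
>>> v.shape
(17, 5, 2)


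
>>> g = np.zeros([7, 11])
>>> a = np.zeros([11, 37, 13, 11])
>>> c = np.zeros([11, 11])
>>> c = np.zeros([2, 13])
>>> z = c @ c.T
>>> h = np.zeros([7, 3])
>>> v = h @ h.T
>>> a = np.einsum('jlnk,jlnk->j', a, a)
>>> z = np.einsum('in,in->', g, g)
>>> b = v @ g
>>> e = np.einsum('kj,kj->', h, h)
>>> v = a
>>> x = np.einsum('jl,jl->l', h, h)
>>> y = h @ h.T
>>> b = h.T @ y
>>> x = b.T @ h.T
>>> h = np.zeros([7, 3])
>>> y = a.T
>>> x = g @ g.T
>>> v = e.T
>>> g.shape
(7, 11)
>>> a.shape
(11,)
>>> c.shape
(2, 13)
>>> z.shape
()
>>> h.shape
(7, 3)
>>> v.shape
()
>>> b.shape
(3, 7)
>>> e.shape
()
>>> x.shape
(7, 7)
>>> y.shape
(11,)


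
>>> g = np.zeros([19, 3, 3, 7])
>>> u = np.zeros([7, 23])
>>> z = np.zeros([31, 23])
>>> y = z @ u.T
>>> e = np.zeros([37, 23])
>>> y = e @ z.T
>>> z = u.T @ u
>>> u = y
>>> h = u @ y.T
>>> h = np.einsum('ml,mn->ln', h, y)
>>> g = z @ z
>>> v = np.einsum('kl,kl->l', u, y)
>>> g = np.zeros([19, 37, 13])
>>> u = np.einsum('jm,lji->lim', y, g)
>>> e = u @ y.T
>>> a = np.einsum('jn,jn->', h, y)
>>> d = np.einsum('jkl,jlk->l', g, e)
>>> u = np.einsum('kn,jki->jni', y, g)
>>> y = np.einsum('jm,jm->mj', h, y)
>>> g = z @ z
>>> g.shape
(23, 23)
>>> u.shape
(19, 31, 13)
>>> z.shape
(23, 23)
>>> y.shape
(31, 37)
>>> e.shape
(19, 13, 37)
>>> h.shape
(37, 31)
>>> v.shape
(31,)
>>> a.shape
()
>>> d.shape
(13,)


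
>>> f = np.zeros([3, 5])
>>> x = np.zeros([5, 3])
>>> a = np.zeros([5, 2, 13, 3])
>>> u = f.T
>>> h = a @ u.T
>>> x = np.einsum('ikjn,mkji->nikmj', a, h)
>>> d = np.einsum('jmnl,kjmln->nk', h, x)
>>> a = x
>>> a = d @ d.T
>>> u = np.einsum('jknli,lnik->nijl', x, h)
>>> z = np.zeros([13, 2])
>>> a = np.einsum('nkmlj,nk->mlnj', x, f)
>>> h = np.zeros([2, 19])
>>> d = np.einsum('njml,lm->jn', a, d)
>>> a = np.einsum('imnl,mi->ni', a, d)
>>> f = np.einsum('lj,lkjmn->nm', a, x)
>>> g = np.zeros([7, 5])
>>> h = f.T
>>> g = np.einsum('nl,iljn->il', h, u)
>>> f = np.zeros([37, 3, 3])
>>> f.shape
(37, 3, 3)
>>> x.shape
(3, 5, 2, 5, 13)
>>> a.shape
(3, 2)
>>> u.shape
(2, 13, 3, 5)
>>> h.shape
(5, 13)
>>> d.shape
(5, 2)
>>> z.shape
(13, 2)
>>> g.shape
(2, 13)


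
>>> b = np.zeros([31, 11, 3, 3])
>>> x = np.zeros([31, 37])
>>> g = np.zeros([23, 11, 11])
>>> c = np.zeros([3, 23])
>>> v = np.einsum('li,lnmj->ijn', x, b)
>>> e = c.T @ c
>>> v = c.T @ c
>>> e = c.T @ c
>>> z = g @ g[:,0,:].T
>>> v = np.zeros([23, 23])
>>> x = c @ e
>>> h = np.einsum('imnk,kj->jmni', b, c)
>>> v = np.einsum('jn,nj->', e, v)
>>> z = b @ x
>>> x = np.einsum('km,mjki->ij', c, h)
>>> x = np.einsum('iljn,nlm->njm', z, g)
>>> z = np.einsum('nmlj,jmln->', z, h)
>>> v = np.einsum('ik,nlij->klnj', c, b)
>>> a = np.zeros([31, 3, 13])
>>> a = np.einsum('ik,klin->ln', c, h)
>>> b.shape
(31, 11, 3, 3)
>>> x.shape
(23, 3, 11)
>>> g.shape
(23, 11, 11)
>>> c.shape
(3, 23)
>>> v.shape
(23, 11, 31, 3)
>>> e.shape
(23, 23)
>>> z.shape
()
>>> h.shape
(23, 11, 3, 31)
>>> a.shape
(11, 31)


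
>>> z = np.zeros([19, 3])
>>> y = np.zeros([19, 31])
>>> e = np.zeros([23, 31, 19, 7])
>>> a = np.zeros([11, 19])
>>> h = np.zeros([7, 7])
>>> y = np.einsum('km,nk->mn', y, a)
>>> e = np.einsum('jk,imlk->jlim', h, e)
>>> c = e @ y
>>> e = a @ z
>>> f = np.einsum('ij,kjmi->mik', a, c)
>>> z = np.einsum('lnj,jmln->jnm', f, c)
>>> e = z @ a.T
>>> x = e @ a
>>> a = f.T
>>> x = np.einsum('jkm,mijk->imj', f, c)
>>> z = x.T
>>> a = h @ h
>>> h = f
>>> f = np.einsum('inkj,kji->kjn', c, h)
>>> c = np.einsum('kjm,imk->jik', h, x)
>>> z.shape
(23, 7, 19)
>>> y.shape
(31, 11)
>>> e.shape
(7, 11, 11)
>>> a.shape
(7, 7)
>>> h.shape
(23, 11, 7)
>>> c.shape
(11, 19, 23)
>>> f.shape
(23, 11, 19)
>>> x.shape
(19, 7, 23)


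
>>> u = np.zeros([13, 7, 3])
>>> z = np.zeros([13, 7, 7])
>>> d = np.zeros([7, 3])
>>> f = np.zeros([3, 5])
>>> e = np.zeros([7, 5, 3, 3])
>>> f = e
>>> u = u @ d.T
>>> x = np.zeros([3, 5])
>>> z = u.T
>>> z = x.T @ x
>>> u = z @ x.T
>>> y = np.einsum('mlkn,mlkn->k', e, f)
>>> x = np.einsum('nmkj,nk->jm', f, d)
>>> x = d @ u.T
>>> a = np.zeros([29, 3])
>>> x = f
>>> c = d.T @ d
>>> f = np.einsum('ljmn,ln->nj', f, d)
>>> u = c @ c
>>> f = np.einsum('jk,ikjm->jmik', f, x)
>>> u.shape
(3, 3)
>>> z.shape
(5, 5)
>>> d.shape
(7, 3)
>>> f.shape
(3, 3, 7, 5)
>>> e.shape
(7, 5, 3, 3)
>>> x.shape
(7, 5, 3, 3)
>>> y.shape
(3,)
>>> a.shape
(29, 3)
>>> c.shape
(3, 3)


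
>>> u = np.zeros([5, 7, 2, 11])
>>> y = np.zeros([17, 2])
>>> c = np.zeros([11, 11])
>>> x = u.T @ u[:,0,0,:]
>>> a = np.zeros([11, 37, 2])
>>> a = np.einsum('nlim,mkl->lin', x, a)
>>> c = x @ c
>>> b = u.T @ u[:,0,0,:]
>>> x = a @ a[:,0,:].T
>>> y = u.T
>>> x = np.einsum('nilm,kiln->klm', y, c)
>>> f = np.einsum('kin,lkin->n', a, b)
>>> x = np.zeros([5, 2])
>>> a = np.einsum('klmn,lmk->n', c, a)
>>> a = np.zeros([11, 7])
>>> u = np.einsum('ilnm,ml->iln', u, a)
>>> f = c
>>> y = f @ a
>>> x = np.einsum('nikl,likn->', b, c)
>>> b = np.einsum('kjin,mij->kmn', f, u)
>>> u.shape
(5, 7, 2)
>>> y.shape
(11, 2, 7, 7)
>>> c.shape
(11, 2, 7, 11)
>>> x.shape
()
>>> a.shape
(11, 7)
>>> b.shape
(11, 5, 11)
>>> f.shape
(11, 2, 7, 11)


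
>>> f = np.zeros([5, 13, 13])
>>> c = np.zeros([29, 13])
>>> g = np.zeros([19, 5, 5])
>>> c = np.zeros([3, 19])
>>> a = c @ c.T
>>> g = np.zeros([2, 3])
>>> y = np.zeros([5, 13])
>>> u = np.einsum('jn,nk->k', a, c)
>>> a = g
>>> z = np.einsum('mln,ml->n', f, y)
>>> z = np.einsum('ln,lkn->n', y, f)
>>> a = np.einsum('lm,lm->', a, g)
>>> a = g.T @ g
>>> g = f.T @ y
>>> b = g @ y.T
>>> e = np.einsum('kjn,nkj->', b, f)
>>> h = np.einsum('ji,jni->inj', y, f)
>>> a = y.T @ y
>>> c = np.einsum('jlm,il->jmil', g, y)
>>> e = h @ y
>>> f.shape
(5, 13, 13)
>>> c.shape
(13, 13, 5, 13)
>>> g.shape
(13, 13, 13)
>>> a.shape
(13, 13)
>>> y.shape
(5, 13)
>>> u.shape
(19,)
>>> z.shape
(13,)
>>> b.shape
(13, 13, 5)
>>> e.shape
(13, 13, 13)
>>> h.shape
(13, 13, 5)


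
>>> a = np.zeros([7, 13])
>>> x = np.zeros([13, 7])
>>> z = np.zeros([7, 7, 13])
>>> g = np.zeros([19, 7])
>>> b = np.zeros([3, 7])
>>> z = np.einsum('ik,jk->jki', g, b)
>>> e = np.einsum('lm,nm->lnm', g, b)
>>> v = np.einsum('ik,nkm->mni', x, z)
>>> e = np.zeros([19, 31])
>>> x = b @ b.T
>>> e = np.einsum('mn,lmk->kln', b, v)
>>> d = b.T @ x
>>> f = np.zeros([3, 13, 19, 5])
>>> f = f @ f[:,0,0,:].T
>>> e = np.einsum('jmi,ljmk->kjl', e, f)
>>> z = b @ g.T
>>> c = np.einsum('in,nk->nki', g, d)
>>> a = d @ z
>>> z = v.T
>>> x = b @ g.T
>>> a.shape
(7, 19)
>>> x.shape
(3, 19)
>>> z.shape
(13, 3, 19)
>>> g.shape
(19, 7)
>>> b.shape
(3, 7)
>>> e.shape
(3, 13, 3)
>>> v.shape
(19, 3, 13)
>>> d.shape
(7, 3)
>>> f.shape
(3, 13, 19, 3)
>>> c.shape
(7, 3, 19)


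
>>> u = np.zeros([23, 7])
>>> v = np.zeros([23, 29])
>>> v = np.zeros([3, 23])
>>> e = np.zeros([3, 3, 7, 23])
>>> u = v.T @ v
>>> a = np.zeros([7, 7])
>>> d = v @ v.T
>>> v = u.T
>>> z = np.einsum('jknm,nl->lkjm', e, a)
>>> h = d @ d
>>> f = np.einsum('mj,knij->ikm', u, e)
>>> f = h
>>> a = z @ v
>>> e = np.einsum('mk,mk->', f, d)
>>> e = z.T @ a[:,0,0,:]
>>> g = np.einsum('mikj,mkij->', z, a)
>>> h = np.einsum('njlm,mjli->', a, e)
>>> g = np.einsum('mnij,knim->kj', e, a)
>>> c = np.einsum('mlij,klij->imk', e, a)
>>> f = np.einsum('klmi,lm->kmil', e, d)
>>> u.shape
(23, 23)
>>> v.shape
(23, 23)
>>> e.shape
(23, 3, 3, 23)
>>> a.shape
(7, 3, 3, 23)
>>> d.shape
(3, 3)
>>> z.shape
(7, 3, 3, 23)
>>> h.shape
()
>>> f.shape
(23, 3, 23, 3)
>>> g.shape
(7, 23)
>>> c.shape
(3, 23, 7)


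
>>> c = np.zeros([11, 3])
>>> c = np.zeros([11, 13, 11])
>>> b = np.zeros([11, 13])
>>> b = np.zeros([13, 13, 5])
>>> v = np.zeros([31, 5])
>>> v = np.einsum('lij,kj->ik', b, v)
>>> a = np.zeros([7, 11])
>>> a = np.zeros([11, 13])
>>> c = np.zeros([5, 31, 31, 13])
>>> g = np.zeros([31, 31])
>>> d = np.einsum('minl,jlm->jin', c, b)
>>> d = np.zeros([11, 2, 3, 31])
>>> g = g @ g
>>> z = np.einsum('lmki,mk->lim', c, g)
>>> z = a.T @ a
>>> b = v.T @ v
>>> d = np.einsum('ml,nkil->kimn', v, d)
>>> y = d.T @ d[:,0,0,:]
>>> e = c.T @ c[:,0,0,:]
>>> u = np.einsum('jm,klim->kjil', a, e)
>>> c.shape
(5, 31, 31, 13)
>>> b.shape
(31, 31)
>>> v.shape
(13, 31)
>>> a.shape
(11, 13)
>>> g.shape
(31, 31)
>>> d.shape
(2, 3, 13, 11)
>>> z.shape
(13, 13)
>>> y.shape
(11, 13, 3, 11)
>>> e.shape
(13, 31, 31, 13)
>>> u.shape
(13, 11, 31, 31)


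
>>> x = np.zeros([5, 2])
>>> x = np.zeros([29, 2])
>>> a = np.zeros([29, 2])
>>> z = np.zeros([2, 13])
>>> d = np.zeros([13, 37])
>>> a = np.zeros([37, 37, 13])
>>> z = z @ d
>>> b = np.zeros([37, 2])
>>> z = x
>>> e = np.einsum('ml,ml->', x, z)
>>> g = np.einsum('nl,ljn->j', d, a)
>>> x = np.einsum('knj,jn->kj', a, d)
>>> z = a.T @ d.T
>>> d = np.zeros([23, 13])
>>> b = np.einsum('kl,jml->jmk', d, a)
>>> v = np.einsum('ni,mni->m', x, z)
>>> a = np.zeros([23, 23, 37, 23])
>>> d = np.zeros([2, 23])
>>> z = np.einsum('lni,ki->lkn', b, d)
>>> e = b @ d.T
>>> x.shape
(37, 13)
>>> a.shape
(23, 23, 37, 23)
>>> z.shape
(37, 2, 37)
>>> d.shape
(2, 23)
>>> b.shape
(37, 37, 23)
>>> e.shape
(37, 37, 2)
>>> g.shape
(37,)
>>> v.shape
(13,)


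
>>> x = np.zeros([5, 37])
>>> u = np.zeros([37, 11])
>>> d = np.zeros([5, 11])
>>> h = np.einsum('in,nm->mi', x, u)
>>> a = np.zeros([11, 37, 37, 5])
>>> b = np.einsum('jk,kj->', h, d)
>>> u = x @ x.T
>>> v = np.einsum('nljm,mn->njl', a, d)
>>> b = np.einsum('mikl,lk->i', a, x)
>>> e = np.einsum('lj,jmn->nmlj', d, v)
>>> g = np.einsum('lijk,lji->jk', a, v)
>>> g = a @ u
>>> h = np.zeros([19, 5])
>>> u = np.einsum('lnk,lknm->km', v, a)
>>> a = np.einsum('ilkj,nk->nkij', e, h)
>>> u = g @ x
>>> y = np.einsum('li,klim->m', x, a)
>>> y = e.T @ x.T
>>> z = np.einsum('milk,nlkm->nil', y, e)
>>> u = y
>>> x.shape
(5, 37)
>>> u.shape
(11, 5, 37, 5)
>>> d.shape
(5, 11)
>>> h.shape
(19, 5)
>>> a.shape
(19, 5, 37, 11)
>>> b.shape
(37,)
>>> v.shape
(11, 37, 37)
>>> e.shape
(37, 37, 5, 11)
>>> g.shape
(11, 37, 37, 5)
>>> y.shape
(11, 5, 37, 5)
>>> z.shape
(37, 5, 37)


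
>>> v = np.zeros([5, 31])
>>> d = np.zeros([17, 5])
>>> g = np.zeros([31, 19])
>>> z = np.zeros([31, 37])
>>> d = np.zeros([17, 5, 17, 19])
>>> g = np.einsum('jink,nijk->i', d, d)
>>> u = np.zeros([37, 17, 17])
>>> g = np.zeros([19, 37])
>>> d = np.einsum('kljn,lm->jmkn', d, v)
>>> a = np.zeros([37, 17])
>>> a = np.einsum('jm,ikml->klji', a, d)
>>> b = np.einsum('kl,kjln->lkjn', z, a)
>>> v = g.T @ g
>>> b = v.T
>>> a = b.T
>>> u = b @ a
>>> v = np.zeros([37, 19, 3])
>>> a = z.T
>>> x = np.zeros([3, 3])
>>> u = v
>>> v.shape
(37, 19, 3)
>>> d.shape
(17, 31, 17, 19)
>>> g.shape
(19, 37)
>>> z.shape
(31, 37)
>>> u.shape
(37, 19, 3)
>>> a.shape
(37, 31)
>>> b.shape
(37, 37)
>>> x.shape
(3, 3)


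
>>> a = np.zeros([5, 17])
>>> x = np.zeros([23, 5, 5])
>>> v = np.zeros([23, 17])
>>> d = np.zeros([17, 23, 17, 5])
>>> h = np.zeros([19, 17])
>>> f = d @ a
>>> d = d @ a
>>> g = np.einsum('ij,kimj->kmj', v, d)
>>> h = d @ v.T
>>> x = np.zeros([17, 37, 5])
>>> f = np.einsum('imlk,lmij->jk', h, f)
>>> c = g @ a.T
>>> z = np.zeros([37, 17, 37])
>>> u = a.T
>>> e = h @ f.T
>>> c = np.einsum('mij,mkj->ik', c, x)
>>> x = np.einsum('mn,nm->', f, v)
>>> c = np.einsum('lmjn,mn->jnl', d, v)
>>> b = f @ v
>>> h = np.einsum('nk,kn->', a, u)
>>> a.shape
(5, 17)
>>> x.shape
()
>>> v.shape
(23, 17)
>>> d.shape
(17, 23, 17, 17)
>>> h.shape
()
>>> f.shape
(17, 23)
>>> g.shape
(17, 17, 17)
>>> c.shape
(17, 17, 17)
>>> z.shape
(37, 17, 37)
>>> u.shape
(17, 5)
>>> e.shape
(17, 23, 17, 17)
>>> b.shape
(17, 17)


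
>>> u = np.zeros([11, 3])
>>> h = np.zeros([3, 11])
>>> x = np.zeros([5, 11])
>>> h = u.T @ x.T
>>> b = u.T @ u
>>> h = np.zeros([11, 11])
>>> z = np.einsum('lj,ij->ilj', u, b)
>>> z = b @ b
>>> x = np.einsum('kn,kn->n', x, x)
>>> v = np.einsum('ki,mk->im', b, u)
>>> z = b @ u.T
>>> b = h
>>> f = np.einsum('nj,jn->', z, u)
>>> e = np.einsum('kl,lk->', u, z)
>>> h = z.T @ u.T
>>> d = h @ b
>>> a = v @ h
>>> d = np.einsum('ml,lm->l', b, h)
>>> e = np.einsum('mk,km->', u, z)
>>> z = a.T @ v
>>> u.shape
(11, 3)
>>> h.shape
(11, 11)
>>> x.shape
(11,)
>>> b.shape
(11, 11)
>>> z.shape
(11, 11)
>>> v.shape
(3, 11)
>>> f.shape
()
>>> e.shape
()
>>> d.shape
(11,)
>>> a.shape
(3, 11)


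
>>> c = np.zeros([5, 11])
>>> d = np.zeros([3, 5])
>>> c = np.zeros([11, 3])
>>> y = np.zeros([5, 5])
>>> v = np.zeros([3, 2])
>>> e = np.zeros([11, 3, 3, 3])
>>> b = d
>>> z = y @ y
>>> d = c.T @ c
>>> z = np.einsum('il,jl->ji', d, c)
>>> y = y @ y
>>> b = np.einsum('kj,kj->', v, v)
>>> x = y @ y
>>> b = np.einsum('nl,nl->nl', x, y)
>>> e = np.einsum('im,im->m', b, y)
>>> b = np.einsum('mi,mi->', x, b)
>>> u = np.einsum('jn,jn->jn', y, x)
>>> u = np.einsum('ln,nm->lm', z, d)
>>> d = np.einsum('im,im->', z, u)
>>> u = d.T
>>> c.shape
(11, 3)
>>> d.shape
()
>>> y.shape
(5, 5)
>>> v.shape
(3, 2)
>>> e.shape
(5,)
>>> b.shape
()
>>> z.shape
(11, 3)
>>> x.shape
(5, 5)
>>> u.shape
()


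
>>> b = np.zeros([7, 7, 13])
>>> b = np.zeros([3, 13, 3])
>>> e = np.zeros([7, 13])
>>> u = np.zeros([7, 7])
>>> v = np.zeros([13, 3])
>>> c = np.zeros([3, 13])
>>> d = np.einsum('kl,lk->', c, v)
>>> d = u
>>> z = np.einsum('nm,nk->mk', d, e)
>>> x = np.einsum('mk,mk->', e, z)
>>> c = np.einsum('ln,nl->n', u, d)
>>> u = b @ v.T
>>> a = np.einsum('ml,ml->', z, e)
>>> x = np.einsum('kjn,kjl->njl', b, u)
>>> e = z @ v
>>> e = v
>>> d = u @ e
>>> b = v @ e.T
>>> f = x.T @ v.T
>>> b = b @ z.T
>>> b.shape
(13, 7)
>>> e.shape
(13, 3)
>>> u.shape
(3, 13, 13)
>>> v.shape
(13, 3)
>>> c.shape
(7,)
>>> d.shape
(3, 13, 3)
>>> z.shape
(7, 13)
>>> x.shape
(3, 13, 13)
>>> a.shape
()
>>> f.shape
(13, 13, 13)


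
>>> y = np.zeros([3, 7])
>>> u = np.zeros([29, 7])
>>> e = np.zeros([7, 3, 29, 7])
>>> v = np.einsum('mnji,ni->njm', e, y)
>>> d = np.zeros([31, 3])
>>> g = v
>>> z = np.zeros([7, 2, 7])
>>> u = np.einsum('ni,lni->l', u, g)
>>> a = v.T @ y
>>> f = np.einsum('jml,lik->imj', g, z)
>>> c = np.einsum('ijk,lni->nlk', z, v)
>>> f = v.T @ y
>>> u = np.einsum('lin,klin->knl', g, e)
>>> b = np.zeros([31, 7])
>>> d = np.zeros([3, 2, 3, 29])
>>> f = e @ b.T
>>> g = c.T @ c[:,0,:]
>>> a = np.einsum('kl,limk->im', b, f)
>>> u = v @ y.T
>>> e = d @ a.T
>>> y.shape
(3, 7)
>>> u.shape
(3, 29, 3)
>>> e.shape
(3, 2, 3, 3)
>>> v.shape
(3, 29, 7)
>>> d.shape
(3, 2, 3, 29)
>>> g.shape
(7, 3, 7)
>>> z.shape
(7, 2, 7)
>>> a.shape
(3, 29)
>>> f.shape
(7, 3, 29, 31)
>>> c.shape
(29, 3, 7)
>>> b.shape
(31, 7)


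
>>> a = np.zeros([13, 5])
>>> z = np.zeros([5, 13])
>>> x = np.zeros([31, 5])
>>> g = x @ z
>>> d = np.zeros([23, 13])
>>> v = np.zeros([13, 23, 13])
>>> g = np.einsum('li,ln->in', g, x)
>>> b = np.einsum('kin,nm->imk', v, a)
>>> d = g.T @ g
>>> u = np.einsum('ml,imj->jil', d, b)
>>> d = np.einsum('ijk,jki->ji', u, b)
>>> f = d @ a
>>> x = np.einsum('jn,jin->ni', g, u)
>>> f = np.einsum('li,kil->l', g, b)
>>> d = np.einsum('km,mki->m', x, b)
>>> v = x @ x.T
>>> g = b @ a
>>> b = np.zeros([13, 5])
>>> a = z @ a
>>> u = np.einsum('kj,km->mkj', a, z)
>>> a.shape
(5, 5)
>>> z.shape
(5, 13)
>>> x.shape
(5, 23)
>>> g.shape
(23, 5, 5)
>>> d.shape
(23,)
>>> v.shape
(5, 5)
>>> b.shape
(13, 5)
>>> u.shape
(13, 5, 5)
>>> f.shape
(13,)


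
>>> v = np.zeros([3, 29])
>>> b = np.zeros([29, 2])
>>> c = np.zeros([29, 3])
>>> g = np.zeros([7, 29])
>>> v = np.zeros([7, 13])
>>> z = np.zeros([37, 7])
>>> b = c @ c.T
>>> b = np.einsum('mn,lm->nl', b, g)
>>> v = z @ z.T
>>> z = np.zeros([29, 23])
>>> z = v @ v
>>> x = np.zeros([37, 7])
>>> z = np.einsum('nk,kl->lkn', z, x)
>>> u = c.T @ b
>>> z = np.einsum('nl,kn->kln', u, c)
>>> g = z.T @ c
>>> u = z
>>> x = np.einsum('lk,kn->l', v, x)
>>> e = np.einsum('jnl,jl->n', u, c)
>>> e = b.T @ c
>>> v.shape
(37, 37)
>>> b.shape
(29, 7)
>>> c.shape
(29, 3)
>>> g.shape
(3, 7, 3)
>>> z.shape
(29, 7, 3)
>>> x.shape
(37,)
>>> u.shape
(29, 7, 3)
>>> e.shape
(7, 3)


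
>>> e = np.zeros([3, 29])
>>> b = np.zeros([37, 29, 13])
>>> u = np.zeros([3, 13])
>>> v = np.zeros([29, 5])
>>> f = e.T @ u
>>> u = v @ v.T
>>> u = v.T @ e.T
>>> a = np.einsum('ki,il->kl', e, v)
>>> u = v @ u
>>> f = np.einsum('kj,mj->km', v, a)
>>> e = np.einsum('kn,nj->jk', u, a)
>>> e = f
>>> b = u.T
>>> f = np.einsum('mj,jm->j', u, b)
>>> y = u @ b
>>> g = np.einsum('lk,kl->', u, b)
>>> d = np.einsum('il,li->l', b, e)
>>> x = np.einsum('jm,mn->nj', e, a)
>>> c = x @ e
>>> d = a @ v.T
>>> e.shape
(29, 3)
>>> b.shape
(3, 29)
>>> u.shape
(29, 3)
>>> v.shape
(29, 5)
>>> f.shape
(3,)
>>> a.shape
(3, 5)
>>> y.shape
(29, 29)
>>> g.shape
()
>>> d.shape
(3, 29)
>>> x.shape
(5, 29)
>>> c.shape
(5, 3)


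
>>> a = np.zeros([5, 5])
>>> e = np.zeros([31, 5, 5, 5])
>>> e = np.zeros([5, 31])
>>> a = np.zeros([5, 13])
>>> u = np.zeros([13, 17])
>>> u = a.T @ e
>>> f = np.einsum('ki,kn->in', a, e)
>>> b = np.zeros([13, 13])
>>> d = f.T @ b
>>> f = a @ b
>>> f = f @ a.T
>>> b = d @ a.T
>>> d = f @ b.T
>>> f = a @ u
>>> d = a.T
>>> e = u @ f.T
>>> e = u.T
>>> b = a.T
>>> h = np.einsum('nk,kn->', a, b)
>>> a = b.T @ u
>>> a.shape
(5, 31)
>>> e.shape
(31, 13)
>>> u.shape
(13, 31)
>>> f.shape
(5, 31)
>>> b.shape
(13, 5)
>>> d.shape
(13, 5)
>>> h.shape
()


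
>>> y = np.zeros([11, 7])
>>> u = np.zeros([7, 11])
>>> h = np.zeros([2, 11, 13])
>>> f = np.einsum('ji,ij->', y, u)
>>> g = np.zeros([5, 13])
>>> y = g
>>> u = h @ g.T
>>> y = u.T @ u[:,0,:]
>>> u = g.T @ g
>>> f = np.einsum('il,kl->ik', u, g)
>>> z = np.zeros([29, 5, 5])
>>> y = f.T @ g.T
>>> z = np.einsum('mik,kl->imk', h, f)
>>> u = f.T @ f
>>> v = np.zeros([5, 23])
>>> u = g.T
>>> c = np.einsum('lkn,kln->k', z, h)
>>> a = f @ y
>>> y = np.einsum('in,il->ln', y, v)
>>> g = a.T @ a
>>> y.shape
(23, 5)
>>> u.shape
(13, 5)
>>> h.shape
(2, 11, 13)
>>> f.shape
(13, 5)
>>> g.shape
(5, 5)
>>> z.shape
(11, 2, 13)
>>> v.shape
(5, 23)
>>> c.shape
(2,)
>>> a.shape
(13, 5)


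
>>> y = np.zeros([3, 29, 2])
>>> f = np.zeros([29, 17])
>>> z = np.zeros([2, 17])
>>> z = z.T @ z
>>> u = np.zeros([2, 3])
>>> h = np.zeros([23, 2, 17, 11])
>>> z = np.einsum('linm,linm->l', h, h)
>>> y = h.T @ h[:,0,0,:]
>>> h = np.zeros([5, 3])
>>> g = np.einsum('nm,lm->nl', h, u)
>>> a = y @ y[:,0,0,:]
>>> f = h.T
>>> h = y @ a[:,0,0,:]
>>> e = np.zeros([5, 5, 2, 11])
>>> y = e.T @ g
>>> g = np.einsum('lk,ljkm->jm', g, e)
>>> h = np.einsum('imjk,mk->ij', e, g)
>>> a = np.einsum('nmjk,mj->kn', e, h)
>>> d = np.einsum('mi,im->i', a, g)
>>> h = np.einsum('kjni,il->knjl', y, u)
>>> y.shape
(11, 2, 5, 2)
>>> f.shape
(3, 5)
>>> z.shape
(23,)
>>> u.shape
(2, 3)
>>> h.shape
(11, 5, 2, 3)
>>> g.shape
(5, 11)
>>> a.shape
(11, 5)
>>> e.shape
(5, 5, 2, 11)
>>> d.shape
(5,)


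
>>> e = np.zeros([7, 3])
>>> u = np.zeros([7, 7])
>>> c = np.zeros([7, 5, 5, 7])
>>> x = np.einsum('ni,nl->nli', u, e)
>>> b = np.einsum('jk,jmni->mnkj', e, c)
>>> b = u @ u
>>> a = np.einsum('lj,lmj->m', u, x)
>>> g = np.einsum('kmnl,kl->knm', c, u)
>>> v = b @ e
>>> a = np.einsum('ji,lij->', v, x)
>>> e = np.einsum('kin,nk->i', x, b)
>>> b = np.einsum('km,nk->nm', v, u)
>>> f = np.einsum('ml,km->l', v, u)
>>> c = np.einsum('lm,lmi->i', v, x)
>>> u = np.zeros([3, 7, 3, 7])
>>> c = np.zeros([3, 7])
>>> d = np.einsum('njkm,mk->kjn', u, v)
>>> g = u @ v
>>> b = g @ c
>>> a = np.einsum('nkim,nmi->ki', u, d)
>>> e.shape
(3,)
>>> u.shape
(3, 7, 3, 7)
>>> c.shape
(3, 7)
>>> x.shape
(7, 3, 7)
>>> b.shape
(3, 7, 3, 7)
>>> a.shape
(7, 3)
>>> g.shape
(3, 7, 3, 3)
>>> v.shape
(7, 3)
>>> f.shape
(3,)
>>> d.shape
(3, 7, 3)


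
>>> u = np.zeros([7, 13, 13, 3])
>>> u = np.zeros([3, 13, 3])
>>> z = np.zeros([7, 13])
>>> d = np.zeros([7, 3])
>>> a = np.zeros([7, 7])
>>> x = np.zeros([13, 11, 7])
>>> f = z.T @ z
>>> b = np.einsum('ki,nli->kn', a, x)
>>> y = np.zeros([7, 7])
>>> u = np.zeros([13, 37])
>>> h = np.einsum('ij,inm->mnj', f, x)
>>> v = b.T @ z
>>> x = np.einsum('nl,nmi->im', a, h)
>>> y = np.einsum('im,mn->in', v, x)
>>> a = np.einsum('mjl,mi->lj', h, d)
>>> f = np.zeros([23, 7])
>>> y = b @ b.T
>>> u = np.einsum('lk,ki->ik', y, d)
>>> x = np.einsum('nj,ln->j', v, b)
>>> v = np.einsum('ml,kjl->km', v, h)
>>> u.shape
(3, 7)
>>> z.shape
(7, 13)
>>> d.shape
(7, 3)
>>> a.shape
(13, 11)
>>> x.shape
(13,)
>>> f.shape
(23, 7)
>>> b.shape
(7, 13)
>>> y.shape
(7, 7)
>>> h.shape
(7, 11, 13)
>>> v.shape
(7, 13)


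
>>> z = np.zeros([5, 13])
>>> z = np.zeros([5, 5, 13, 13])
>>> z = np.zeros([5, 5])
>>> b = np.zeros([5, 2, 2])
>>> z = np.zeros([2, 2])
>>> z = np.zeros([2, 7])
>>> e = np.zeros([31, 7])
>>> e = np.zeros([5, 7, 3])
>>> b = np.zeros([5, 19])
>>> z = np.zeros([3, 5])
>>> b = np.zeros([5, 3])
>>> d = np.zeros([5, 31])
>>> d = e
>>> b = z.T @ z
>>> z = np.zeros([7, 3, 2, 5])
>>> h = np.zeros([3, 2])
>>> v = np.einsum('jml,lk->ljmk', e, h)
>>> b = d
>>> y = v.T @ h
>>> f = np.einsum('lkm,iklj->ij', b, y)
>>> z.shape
(7, 3, 2, 5)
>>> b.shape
(5, 7, 3)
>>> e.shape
(5, 7, 3)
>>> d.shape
(5, 7, 3)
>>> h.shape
(3, 2)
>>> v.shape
(3, 5, 7, 2)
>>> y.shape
(2, 7, 5, 2)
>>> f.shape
(2, 2)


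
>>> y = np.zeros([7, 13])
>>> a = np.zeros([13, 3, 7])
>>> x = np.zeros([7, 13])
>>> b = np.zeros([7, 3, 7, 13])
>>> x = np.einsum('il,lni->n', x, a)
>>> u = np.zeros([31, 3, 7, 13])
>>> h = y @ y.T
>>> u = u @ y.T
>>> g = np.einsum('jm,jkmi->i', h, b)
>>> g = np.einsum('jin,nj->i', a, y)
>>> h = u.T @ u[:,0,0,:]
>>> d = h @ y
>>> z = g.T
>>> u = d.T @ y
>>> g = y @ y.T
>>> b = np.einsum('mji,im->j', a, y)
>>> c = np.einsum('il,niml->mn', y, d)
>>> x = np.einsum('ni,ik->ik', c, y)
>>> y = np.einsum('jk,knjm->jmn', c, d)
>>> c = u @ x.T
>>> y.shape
(3, 13, 7)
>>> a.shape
(13, 3, 7)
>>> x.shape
(7, 13)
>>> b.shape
(3,)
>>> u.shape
(13, 3, 7, 13)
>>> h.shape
(7, 7, 3, 7)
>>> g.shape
(7, 7)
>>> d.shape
(7, 7, 3, 13)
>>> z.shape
(3,)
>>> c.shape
(13, 3, 7, 7)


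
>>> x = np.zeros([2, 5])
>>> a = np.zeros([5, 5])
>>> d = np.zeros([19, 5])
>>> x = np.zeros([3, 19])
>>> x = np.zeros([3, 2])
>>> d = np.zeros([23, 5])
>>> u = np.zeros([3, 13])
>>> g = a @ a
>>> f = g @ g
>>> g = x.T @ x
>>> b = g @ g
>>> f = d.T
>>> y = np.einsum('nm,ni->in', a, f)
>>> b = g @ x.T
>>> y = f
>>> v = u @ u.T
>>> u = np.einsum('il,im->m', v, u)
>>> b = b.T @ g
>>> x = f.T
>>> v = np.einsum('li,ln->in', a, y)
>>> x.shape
(23, 5)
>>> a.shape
(5, 5)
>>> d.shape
(23, 5)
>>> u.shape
(13,)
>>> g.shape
(2, 2)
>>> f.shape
(5, 23)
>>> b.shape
(3, 2)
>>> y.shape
(5, 23)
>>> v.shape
(5, 23)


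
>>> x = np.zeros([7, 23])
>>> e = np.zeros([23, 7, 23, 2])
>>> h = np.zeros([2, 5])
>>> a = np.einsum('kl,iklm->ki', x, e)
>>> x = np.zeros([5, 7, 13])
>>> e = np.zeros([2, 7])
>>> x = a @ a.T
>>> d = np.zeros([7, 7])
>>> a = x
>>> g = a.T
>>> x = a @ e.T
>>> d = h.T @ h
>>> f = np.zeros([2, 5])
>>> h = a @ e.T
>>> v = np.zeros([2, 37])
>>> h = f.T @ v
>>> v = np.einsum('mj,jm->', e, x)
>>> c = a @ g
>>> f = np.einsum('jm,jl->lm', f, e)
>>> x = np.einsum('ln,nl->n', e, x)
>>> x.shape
(7,)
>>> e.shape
(2, 7)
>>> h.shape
(5, 37)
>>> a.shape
(7, 7)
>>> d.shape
(5, 5)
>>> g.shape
(7, 7)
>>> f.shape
(7, 5)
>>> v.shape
()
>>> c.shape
(7, 7)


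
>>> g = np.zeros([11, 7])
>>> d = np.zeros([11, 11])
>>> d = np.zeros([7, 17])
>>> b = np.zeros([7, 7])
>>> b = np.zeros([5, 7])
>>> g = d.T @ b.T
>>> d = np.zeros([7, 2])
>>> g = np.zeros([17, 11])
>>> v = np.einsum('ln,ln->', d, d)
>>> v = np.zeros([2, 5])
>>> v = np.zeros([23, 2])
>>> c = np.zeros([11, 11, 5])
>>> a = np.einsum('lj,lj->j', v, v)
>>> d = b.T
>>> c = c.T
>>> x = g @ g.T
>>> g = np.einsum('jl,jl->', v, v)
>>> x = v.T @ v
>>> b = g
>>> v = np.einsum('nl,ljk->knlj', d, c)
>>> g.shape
()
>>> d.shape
(7, 5)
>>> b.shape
()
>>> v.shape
(11, 7, 5, 11)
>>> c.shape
(5, 11, 11)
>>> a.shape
(2,)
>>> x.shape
(2, 2)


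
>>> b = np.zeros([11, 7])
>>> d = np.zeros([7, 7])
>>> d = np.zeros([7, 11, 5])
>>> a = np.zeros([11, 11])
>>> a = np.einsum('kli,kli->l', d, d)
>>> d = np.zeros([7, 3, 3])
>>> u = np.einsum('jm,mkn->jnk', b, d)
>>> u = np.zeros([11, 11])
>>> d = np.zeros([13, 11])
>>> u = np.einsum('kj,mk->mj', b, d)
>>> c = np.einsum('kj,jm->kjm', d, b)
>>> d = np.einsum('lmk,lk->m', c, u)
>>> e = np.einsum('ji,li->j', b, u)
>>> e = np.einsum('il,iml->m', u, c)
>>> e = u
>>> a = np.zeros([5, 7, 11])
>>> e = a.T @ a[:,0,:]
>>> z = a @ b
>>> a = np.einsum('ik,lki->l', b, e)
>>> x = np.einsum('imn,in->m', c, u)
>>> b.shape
(11, 7)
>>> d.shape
(11,)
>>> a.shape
(11,)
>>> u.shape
(13, 7)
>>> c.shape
(13, 11, 7)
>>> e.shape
(11, 7, 11)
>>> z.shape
(5, 7, 7)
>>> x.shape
(11,)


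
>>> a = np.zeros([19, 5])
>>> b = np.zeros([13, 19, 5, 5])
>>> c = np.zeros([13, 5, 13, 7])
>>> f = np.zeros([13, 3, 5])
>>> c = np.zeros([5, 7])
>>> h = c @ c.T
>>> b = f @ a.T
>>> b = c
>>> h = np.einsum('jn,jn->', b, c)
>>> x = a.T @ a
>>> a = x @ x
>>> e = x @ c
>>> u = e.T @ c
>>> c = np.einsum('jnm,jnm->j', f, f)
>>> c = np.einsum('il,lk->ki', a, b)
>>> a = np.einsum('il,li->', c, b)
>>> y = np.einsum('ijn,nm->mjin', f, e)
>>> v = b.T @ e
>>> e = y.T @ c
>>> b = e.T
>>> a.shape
()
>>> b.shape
(5, 3, 13, 5)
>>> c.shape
(7, 5)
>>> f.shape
(13, 3, 5)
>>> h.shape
()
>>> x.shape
(5, 5)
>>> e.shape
(5, 13, 3, 5)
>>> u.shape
(7, 7)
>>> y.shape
(7, 3, 13, 5)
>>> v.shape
(7, 7)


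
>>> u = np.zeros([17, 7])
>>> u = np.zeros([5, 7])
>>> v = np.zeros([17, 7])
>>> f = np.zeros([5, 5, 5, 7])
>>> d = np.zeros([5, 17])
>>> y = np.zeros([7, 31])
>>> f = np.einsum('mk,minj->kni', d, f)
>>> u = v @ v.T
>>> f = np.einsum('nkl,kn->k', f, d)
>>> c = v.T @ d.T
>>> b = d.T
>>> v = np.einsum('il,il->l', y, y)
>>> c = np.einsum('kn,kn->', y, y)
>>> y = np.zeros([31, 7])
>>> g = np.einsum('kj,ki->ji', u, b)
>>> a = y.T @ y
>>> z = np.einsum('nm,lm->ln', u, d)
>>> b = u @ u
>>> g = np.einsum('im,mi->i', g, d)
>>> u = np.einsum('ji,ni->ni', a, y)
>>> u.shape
(31, 7)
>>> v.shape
(31,)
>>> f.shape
(5,)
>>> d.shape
(5, 17)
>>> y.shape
(31, 7)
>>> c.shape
()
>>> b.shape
(17, 17)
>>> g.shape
(17,)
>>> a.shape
(7, 7)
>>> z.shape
(5, 17)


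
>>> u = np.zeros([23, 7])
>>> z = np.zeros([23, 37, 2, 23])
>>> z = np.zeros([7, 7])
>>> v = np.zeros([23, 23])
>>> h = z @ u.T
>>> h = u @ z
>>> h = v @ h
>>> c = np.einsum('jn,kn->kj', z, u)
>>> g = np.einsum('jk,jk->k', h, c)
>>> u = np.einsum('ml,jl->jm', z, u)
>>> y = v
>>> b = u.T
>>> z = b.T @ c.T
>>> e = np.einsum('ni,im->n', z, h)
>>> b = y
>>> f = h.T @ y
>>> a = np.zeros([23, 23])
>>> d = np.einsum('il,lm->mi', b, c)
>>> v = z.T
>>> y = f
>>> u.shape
(23, 7)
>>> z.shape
(23, 23)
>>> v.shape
(23, 23)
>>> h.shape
(23, 7)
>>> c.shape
(23, 7)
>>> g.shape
(7,)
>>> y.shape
(7, 23)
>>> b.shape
(23, 23)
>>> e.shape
(23,)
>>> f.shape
(7, 23)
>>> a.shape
(23, 23)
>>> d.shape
(7, 23)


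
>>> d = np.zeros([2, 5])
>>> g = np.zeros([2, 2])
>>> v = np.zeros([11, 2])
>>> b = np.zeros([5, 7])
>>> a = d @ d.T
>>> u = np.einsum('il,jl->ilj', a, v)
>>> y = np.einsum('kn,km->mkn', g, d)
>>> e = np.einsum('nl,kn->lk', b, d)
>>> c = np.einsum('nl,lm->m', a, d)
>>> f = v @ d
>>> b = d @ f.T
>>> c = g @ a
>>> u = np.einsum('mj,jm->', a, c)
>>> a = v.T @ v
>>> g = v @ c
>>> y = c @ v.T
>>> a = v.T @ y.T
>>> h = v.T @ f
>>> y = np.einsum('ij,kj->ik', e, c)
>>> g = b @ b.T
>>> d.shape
(2, 5)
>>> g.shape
(2, 2)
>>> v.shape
(11, 2)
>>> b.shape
(2, 11)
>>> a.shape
(2, 2)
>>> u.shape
()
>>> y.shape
(7, 2)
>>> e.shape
(7, 2)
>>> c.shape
(2, 2)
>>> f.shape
(11, 5)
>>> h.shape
(2, 5)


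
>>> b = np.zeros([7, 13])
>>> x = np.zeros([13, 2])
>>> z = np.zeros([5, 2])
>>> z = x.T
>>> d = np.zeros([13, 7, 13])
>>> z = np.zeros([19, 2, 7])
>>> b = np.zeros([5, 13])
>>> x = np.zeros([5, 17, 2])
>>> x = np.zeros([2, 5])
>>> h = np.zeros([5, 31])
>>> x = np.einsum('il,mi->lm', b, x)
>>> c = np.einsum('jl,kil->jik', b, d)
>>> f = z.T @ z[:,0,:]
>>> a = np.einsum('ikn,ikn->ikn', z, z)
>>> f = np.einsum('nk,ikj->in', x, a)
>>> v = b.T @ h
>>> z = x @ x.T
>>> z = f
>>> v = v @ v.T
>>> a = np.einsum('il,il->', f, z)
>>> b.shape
(5, 13)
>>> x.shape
(13, 2)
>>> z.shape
(19, 13)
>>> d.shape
(13, 7, 13)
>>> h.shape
(5, 31)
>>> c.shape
(5, 7, 13)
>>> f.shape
(19, 13)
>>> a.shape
()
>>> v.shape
(13, 13)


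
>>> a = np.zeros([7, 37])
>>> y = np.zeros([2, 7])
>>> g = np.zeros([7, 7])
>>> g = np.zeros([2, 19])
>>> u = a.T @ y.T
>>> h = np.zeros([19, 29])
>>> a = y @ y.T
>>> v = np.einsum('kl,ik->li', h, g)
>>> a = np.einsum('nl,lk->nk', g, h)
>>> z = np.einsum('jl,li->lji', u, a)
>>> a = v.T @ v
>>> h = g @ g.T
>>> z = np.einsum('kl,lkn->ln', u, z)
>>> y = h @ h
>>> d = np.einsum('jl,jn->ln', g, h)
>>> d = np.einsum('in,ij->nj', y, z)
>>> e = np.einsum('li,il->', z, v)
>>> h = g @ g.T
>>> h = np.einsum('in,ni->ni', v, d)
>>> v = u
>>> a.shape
(2, 2)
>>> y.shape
(2, 2)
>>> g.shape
(2, 19)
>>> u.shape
(37, 2)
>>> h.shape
(2, 29)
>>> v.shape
(37, 2)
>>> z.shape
(2, 29)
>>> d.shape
(2, 29)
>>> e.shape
()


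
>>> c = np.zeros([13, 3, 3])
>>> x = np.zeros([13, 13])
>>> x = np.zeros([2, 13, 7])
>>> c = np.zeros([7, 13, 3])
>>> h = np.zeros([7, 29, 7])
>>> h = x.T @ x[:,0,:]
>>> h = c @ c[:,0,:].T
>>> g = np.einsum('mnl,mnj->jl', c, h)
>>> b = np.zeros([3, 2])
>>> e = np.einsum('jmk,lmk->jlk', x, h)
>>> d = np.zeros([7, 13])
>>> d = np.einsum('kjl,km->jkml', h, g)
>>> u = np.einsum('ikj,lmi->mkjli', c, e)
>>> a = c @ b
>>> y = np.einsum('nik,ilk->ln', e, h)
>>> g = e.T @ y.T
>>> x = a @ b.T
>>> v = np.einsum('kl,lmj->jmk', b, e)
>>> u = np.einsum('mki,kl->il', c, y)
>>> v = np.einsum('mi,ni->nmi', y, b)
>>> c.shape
(7, 13, 3)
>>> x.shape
(7, 13, 3)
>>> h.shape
(7, 13, 7)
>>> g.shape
(7, 7, 13)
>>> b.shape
(3, 2)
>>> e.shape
(2, 7, 7)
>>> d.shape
(13, 7, 3, 7)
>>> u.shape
(3, 2)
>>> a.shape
(7, 13, 2)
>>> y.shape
(13, 2)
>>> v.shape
(3, 13, 2)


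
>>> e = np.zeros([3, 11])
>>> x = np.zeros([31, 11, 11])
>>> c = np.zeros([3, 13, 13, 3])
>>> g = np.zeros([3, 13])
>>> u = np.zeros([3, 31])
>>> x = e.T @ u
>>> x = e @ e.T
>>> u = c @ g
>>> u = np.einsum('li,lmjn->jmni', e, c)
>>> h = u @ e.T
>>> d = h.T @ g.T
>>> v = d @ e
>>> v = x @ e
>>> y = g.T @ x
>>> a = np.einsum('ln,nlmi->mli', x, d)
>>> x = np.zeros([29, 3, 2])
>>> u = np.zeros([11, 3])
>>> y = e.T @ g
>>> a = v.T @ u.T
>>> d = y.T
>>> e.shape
(3, 11)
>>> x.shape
(29, 3, 2)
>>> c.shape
(3, 13, 13, 3)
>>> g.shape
(3, 13)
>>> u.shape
(11, 3)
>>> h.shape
(13, 13, 3, 3)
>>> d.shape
(13, 11)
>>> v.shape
(3, 11)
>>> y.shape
(11, 13)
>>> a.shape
(11, 11)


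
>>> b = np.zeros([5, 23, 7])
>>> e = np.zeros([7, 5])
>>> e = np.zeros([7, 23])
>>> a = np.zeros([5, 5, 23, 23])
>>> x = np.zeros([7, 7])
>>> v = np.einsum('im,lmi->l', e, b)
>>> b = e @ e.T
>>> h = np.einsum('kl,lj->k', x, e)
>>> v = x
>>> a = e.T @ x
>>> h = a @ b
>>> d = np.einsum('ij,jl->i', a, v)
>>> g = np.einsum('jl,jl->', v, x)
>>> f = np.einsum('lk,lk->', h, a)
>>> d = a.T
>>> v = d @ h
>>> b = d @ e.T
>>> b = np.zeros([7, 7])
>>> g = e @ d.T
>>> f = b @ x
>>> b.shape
(7, 7)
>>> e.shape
(7, 23)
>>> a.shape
(23, 7)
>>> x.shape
(7, 7)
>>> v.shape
(7, 7)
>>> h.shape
(23, 7)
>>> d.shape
(7, 23)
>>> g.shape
(7, 7)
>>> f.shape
(7, 7)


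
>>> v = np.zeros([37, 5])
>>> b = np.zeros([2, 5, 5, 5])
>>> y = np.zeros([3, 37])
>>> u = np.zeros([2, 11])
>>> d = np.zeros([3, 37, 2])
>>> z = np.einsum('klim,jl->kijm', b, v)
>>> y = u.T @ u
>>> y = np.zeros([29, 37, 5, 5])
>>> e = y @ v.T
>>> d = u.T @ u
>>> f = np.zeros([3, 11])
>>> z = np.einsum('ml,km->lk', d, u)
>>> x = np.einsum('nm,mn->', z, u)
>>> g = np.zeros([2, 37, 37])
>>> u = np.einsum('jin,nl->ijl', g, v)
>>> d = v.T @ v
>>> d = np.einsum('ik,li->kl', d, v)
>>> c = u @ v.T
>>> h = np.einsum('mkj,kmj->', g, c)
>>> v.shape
(37, 5)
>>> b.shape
(2, 5, 5, 5)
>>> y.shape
(29, 37, 5, 5)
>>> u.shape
(37, 2, 5)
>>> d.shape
(5, 37)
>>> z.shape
(11, 2)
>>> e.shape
(29, 37, 5, 37)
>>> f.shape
(3, 11)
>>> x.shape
()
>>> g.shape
(2, 37, 37)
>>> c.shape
(37, 2, 37)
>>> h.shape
()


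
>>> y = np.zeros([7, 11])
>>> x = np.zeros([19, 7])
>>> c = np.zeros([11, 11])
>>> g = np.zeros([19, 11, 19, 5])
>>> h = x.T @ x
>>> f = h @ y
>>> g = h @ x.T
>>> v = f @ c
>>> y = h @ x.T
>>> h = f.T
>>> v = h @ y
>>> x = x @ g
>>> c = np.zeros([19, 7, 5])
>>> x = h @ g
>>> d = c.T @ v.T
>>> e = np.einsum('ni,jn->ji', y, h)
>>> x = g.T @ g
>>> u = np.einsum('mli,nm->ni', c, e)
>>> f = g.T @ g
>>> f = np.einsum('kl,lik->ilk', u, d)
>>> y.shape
(7, 19)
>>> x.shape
(19, 19)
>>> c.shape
(19, 7, 5)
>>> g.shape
(7, 19)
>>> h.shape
(11, 7)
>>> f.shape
(7, 5, 11)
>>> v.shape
(11, 19)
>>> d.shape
(5, 7, 11)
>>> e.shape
(11, 19)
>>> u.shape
(11, 5)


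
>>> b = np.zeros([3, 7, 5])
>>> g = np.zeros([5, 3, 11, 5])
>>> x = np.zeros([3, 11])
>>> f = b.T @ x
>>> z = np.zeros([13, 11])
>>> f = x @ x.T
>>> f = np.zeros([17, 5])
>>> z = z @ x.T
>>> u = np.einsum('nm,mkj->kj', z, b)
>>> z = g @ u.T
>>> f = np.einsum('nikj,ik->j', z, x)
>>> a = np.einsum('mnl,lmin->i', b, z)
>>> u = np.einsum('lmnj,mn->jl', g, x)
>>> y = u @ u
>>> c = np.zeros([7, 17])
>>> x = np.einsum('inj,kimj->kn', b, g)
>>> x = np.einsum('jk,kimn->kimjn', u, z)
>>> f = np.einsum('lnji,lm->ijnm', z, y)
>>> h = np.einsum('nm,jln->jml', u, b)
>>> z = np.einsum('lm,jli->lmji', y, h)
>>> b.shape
(3, 7, 5)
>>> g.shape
(5, 3, 11, 5)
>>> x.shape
(5, 3, 11, 5, 7)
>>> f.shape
(7, 11, 3, 5)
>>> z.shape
(5, 5, 3, 7)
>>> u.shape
(5, 5)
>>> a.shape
(11,)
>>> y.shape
(5, 5)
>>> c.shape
(7, 17)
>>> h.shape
(3, 5, 7)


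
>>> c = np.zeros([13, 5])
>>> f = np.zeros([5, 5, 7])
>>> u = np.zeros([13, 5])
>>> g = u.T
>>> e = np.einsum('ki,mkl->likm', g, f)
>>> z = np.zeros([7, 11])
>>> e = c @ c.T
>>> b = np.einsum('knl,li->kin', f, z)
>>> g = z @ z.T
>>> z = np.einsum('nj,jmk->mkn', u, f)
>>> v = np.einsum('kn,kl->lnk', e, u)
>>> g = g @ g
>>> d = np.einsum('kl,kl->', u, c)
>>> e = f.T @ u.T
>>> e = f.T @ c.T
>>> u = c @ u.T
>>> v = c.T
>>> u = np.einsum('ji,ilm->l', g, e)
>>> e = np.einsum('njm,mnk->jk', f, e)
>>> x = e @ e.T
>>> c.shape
(13, 5)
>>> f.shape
(5, 5, 7)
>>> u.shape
(5,)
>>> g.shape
(7, 7)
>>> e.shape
(5, 13)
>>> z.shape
(5, 7, 13)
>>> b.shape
(5, 11, 5)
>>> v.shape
(5, 13)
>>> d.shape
()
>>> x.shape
(5, 5)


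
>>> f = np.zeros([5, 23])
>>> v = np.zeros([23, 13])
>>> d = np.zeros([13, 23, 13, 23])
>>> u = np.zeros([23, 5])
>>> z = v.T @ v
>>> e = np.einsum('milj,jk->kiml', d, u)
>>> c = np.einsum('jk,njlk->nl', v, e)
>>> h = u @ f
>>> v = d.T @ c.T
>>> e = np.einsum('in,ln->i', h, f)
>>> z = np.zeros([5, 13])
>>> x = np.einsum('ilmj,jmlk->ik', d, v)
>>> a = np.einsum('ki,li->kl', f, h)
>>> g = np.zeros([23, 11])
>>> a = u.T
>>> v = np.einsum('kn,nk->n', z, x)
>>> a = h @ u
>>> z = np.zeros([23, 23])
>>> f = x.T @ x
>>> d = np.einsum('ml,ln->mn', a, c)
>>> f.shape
(5, 5)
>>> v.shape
(13,)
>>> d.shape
(23, 13)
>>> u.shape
(23, 5)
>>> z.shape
(23, 23)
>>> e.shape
(23,)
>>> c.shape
(5, 13)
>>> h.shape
(23, 23)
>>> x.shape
(13, 5)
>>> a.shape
(23, 5)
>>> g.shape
(23, 11)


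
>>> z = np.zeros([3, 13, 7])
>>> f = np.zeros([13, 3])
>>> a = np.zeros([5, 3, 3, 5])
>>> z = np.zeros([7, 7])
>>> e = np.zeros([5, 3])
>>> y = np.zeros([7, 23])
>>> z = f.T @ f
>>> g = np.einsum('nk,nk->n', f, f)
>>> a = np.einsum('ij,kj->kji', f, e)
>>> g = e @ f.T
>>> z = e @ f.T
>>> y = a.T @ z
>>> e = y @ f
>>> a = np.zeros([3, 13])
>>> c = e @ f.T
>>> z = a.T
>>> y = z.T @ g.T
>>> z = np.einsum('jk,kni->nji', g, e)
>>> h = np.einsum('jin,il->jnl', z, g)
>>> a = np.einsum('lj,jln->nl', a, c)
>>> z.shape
(3, 5, 3)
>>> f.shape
(13, 3)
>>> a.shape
(13, 3)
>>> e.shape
(13, 3, 3)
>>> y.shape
(3, 5)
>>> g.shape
(5, 13)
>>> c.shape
(13, 3, 13)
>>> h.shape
(3, 3, 13)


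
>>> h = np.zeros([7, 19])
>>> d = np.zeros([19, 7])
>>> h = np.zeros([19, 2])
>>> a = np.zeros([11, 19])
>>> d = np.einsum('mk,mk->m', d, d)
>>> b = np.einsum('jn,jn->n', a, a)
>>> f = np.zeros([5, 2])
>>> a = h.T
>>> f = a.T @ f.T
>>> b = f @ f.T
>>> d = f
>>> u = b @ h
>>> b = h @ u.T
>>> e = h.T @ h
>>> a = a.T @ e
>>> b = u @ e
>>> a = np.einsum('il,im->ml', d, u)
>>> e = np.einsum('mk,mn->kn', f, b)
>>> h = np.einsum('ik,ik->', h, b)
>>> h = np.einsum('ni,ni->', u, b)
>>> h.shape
()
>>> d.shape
(19, 5)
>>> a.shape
(2, 5)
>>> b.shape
(19, 2)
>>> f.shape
(19, 5)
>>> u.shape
(19, 2)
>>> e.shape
(5, 2)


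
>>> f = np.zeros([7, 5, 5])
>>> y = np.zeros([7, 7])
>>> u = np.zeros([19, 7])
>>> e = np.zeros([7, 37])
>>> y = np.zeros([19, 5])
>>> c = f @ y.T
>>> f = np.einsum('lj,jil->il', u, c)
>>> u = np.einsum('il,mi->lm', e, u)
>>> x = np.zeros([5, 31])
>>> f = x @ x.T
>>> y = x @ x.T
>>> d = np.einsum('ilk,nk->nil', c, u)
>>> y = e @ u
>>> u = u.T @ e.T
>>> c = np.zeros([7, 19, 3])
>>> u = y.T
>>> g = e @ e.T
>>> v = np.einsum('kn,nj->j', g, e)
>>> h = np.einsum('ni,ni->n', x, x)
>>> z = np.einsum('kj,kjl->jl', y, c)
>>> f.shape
(5, 5)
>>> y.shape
(7, 19)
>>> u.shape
(19, 7)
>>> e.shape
(7, 37)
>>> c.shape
(7, 19, 3)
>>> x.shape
(5, 31)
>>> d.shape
(37, 7, 5)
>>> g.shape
(7, 7)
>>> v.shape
(37,)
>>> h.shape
(5,)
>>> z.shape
(19, 3)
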